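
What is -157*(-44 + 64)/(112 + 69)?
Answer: -3140/181 ≈ -17.348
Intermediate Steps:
-157*(-44 + 64)/(112 + 69) = -157/(181/20) = -157/(181*(1/20)) = -157/181/20 = -157*20/181 = -3140/181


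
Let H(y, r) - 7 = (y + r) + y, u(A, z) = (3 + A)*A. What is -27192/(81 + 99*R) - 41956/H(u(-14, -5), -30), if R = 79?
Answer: -18849224/125115 ≈ -150.66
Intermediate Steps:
u(A, z) = A*(3 + A)
H(y, r) = 7 + r + 2*y (H(y, r) = 7 + ((y + r) + y) = 7 + ((r + y) + y) = 7 + (r + 2*y) = 7 + r + 2*y)
-27192/(81 + 99*R) - 41956/H(u(-14, -5), -30) = -27192/(81 + 99*79) - 41956/(7 - 30 + 2*(-14*(3 - 14))) = -27192/(81 + 7821) - 41956/(7 - 30 + 2*(-14*(-11))) = -27192/7902 - 41956/(7 - 30 + 2*154) = -27192*1/7902 - 41956/(7 - 30 + 308) = -4532/1317 - 41956/285 = -18849224/125115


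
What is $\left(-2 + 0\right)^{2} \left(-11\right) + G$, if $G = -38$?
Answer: $-82$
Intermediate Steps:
$\left(-2 + 0\right)^{2} \left(-11\right) + G = \left(-2 + 0\right)^{2} \left(-11\right) - 38 = \left(-2\right)^{2} \left(-11\right) - 38 = 4 \left(-11\right) - 38 = -44 - 38 = -82$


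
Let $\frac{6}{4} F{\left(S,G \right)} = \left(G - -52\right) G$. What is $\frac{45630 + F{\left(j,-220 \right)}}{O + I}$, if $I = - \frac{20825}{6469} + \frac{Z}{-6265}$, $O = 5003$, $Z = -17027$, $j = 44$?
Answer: $\frac{2847922586950}{202742688893} \approx 14.047$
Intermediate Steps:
$F{\left(S,G \right)} = \frac{2 G \left(52 + G\right)}{3}$ ($F{\left(S,G \right)} = \frac{2 \left(G - -52\right) G}{3} = \frac{2 \left(G + 52\right) G}{3} = \frac{2 \left(52 + G\right) G}{3} = \frac{2 G \left(52 + G\right)}{3}$)
$I = - \frac{20320962}{40528285}$ ($I = - \frac{20825}{6469} - \frac{17027}{-6265} = \left(-20825\right) \frac{1}{6469} - - \frac{17027}{6265} = - \frac{20825}{6469} + \frac{17027}{6265} = - \frac{20320962}{40528285} \approx -0.5014$)
$\frac{45630 + F{\left(j,-220 \right)}}{O + I} = \frac{45630 + \frac{2}{3} \left(-220\right) \left(52 - 220\right)}{5003 - \frac{20320962}{40528285}} = \frac{45630 + \frac{2}{3} \left(-220\right) \left(-168\right)}{\frac{202742688893}{40528285}} = \left(45630 + 24640\right) \frac{40528285}{202742688893} = 70270 \cdot \frac{40528285}{202742688893} = \frac{2847922586950}{202742688893}$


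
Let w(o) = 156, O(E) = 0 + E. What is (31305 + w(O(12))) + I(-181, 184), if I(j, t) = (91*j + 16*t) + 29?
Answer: 17963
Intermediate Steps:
I(j, t) = 29 + 16*t + 91*j (I(j, t) = (16*t + 91*j) + 29 = 29 + 16*t + 91*j)
O(E) = E
(31305 + w(O(12))) + I(-181, 184) = (31305 + 156) + (29 + 16*184 + 91*(-181)) = 31461 + (29 + 2944 - 16471) = 31461 - 13498 = 17963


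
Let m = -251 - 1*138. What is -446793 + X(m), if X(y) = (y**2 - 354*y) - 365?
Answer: -158131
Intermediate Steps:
m = -389 (m = -251 - 138 = -389)
X(y) = -365 + y**2 - 354*y
-446793 + X(m) = -446793 + (-365 + (-389)**2 - 354*(-389)) = -446793 + (-365 + 151321 + 137706) = -446793 + 288662 = -158131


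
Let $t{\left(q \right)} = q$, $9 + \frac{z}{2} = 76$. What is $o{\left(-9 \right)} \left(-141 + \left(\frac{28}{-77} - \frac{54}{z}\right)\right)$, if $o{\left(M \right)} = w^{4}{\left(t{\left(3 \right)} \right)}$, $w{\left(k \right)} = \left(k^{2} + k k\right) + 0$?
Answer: $- \frac{10968102432}{737} \approx -1.4882 \cdot 10^{7}$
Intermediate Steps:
$z = 134$ ($z = -18 + 2 \cdot 76 = -18 + 152 = 134$)
$w{\left(k \right)} = 2 k^{2}$ ($w{\left(k \right)} = \left(k^{2} + k^{2}\right) + 0 = 2 k^{2} + 0 = 2 k^{2}$)
$o{\left(M \right)} = 104976$ ($o{\left(M \right)} = \left(2 \cdot 3^{2}\right)^{4} = \left(2 \cdot 9\right)^{4} = 18^{4} = 104976$)
$o{\left(-9 \right)} \left(-141 + \left(\frac{28}{-77} - \frac{54}{z}\right)\right) = 104976 \left(-141 + \left(\frac{28}{-77} - \frac{54}{134}\right)\right) = 104976 \left(-141 + \left(28 \left(- \frac{1}{77}\right) - \frac{27}{67}\right)\right) = 104976 \left(-141 - \frac{565}{737}\right) = 104976 \left(- \frac{104482}{737}\right) = - \frac{10968102432}{737}$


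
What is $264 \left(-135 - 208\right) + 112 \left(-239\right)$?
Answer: $-117320$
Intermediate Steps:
$264 \left(-135 - 208\right) + 112 \left(-239\right) = 264 \left(-343\right) - 26768 = -90552 - 26768 = -117320$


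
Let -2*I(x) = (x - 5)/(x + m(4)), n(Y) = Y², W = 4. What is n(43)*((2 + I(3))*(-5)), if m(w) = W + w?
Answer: -212635/11 ≈ -19330.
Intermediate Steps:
m(w) = 4 + w
I(x) = -(-5 + x)/(2*(8 + x)) (I(x) = -(x - 5)/(2*(x + (4 + 4))) = -(-5 + x)/(2*(x + 8)) = -(-5 + x)/(2*(8 + x)))
n(43)*((2 + I(3))*(-5)) = 43²*((2 + (5 - 1*3)/(2*(8 + 3)))*(-5)) = 1849*((2 + (½)*(5 - 3)/11)*(-5)) = 1849*((2 + (½)*(1/11)*2)*(-5)) = 1849*((2 + 1/11)*(-5)) = 1849*((23/11)*(-5)) = 1849*(-115/11) = -212635/11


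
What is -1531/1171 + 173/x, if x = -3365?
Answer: -5354398/3940415 ≈ -1.3588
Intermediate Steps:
-1531/1171 + 173/x = -1531/1171 + 173/(-3365) = -1531*1/1171 + 173*(-1/3365) = -1531/1171 - 173/3365 = -5354398/3940415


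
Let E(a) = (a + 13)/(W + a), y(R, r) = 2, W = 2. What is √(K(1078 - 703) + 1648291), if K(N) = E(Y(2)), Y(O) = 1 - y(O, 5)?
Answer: √1648303 ≈ 1283.9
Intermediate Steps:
Y(O) = -1 (Y(O) = 1 - 1*2 = 1 - 2 = -1)
E(a) = (13 + a)/(2 + a) (E(a) = (a + 13)/(2 + a) = (13 + a)/(2 + a))
K(N) = 12 (K(N) = (13 - 1)/(2 - 1) = 12/1 = 1*12 = 12)
√(K(1078 - 703) + 1648291) = √(12 + 1648291) = √1648303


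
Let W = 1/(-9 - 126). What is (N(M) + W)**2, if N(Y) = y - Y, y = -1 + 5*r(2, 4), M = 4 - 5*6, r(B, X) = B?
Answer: 22316176/18225 ≈ 1224.5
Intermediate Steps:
M = -26 (M = 4 - 30 = -26)
y = 9 (y = -1 + 5*2 = -1 + 10 = 9)
N(Y) = 9 - Y
W = -1/135 (W = 1/(-135) = -1/135 ≈ -0.0074074)
(N(M) + W)**2 = ((9 - 1*(-26)) - 1/135)**2 = ((9 + 26) - 1/135)**2 = (35 - 1/135)**2 = (4724/135)**2 = 22316176/18225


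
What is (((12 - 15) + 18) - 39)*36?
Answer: -864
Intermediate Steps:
(((12 - 15) + 18) - 39)*36 = ((-3 + 18) - 39)*36 = (15 - 39)*36 = -24*36 = -864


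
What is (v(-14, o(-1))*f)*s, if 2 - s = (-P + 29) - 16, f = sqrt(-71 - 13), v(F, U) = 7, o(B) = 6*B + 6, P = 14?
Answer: 42*I*sqrt(21) ≈ 192.47*I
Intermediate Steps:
o(B) = 6 + 6*B
f = 2*I*sqrt(21) (f = sqrt(-84) = 2*I*sqrt(21) ≈ 9.1651*I)
s = 3 (s = 2 - ((-1*14 + 29) - 16) = 2 - ((-14 + 29) - 16) = 2 - (15 - 16) = 2 - 1*(-1) = 2 + 1 = 3)
(v(-14, o(-1))*f)*s = (7*(2*I*sqrt(21)))*3 = (14*I*sqrt(21))*3 = 42*I*sqrt(21)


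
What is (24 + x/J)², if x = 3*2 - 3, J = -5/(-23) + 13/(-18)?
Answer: 14243076/43681 ≈ 326.07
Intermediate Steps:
J = -209/414 (J = -5*(-1/23) + 13*(-1/18) = 5/23 - 13/18 = -209/414 ≈ -0.50483)
x = 3 (x = 6 - 3 = 3)
(24 + x/J)² = (24 + 3/(-209/414))² = (24 + 3*(-414/209))² = (24 - 1242/209)² = (3774/209)² = 14243076/43681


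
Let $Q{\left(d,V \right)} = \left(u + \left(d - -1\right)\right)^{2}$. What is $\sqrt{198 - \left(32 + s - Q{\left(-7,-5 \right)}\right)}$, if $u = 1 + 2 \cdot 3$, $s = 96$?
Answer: $\sqrt{71} \approx 8.4261$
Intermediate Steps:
$u = 7$ ($u = 1 + 6 = 7$)
$Q{\left(d,V \right)} = \left(8 + d\right)^{2}$ ($Q{\left(d,V \right)} = \left(7 + \left(d - -1\right)\right)^{2} = \left(7 + \left(d + 1\right)\right)^{2} = \left(7 + \left(1 + d\right)\right)^{2} = \left(8 + d\right)^{2}$)
$\sqrt{198 - \left(32 + s - Q{\left(-7,-5 \right)}\right)} = \sqrt{198 - \left(128 - \left(8 - 7\right)^{2}\right)} = \sqrt{198 - \left(128 - 1\right)} = \sqrt{198 + \left(\left(1 - 32\right) - 96\right)} = \sqrt{198 - 127} = \sqrt{71}$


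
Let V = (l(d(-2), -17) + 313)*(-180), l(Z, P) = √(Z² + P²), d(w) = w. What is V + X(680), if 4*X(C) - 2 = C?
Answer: -112339/2 - 180*√293 ≈ -59251.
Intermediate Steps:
X(C) = ½ + C/4
l(Z, P) = √(P² + Z²)
V = -56340 - 180*√293 (V = (√((-17)² + (-2)²) + 313)*(-180) = (√(289 + 4) + 313)*(-180) = (√293 + 313)*(-180) = (313 + √293)*(-180) = -56340 - 180*√293 ≈ -59421.)
V + X(680) = (-56340 - 180*√293) + (½ + (¼)*680) = (-56340 - 180*√293) + (½ + 170) = (-56340 - 180*√293) + 341/2 = -112339/2 - 180*√293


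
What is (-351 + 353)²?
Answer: 4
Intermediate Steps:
(-351 + 353)² = 2² = 4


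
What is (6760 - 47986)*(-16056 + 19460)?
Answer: -140333304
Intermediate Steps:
(6760 - 47986)*(-16056 + 19460) = -41226*3404 = -140333304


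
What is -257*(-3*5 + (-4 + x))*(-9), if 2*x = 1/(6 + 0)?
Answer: -175017/4 ≈ -43754.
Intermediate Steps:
x = 1/12 (x = 1/(2*(6 + 0)) = (1/2)/6 = (1/2)*(1/6) = 1/12 ≈ 0.083333)
-257*(-3*5 + (-4 + x))*(-9) = -257*(-3*5 + (-4 + 1/12))*(-9) = -257*(-15 - 47/12)*(-9) = -(-58339)*(-9)/12 = -257*681/4 = -175017/4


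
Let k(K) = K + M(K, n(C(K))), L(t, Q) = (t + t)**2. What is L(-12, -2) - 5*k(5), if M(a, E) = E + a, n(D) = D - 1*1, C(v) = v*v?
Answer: 406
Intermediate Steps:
C(v) = v**2
n(D) = -1 + D (n(D) = D - 1 = -1 + D)
L(t, Q) = 4*t**2 (L(t, Q) = (2*t)**2 = 4*t**2)
k(K) = -1 + K**2 + 2*K (k(K) = K + ((-1 + K**2) + K) = K + (-1 + K + K**2) = -1 + K**2 + 2*K)
L(-12, -2) - 5*k(5) = 4*(-12)**2 - 5*(-1 + 5**2 + 2*5) = 4*144 - 5*(-1 + 25 + 10) = 576 - 5*34 = 576 - 170 = 406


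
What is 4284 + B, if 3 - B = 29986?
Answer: -25699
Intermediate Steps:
B = -29983 (B = 3 - 1*29986 = 3 - 29986 = -29983)
4284 + B = 4284 - 29983 = -25699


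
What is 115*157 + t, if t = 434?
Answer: 18489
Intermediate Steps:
115*157 + t = 115*157 + 434 = 18055 + 434 = 18489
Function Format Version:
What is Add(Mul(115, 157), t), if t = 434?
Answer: 18489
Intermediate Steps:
Add(Mul(115, 157), t) = Add(Mul(115, 157), 434) = Add(18055, 434) = 18489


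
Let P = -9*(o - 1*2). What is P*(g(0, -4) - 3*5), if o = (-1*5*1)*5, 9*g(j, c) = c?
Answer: -3753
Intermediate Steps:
g(j, c) = c/9
o = -25 (o = -5*1*5 = -5*5 = -25)
P = 243 (P = -9*(-25 - 1*2) = -9*(-25 - 2) = -9*(-27) = 243)
P*(g(0, -4) - 3*5) = 243*((⅑)*(-4) - 3*5) = 243*(-4/9 - 15) = 243*(-139/9) = -3753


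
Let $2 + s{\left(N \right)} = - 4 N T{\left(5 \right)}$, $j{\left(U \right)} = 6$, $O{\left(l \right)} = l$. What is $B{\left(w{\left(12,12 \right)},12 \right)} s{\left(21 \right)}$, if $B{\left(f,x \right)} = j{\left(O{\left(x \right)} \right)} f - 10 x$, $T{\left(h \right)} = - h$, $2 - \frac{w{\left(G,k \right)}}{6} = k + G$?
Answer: $-381216$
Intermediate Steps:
$w{\left(G,k \right)} = 12 - 6 G - 6 k$ ($w{\left(G,k \right)} = 12 - 6 \left(k + G\right) = 12 - 6 \left(G + k\right) = 12 - \left(6 G + 6 k\right) = 12 - 6 G - 6 k$)
$B{\left(f,x \right)} = - 10 x + 6 f$ ($B{\left(f,x \right)} = 6 f - 10 x = - 10 x + 6 f$)
$s{\left(N \right)} = -2 + 20 N$ ($s{\left(N \right)} = -2 + - 4 N \left(\left(-1\right) 5\right) = -2 + - 4 N \left(-5\right) = -2 + 20 N$)
$B{\left(w{\left(12,12 \right)},12 \right)} s{\left(21 \right)} = \left(\left(-10\right) 12 + 6 \left(12 - 72 - 72\right)\right) \left(-2 + 20 \cdot 21\right) = \left(-120 + 6 \left(12 - 72 - 72\right)\right) \left(-2 + 420\right) = \left(-120 + 6 \left(-132\right)\right) 418 = \left(-120 - 792\right) 418 = \left(-912\right) 418 = -381216$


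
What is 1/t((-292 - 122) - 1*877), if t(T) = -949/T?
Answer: 1291/949 ≈ 1.3604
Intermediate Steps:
1/t((-292 - 122) - 1*877) = 1/(-949/((-292 - 122) - 1*877)) = 1/(-949/(-414 - 877)) = 1/(-949/(-1291)) = 1/(-949*(-1/1291)) = 1/(949/1291) = 1291/949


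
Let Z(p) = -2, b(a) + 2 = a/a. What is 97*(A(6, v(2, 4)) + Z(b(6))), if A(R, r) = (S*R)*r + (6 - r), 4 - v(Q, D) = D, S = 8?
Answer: 388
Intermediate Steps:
b(a) = -1 (b(a) = -2 + a/a = -2 + 1 = -1)
v(Q, D) = 4 - D
A(R, r) = 6 - r + 8*R*r (A(R, r) = (8*R)*r + (6 - r) = 8*R*r + (6 - r) = 6 - r + 8*R*r)
97*(A(6, v(2, 4)) + Z(b(6))) = 97*((6 - (4 - 1*4) + 8*6*(4 - 1*4)) - 2) = 97*((6 - (4 - 4) + 8*6*(4 - 4)) - 2) = 97*((6 - 1*0 + 8*6*0) - 2) = 97*((6 + 0 + 0) - 2) = 97*(6 - 2) = 97*4 = 388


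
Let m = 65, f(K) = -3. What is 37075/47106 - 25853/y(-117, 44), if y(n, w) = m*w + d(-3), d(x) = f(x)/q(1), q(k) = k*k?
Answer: -1111908143/134581842 ≈ -8.2619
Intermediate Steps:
q(k) = k²
d(x) = -3 (d(x) = -3/(1²) = -3/1 = -3*1 = -3)
y(n, w) = -3 + 65*w (y(n, w) = 65*w - 3 = -3 + 65*w)
37075/47106 - 25853/y(-117, 44) = 37075/47106 - 25853/(-3 + 65*44) = 37075*(1/47106) - 25853/(-3 + 2860) = 37075/47106 - 25853/2857 = -1111908143/134581842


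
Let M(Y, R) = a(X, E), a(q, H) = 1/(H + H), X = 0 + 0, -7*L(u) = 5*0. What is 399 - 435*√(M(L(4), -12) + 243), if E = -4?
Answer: 399 - 435*√3886/4 ≈ -6380.2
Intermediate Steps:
L(u) = 0 (L(u) = -5*0/7 = -⅐*0 = 0)
X = 0
a(q, H) = 1/(2*H)
M(Y, R) = -⅛ (M(Y, R) = (½)/(-4) = (½)*(-¼) = -⅛)
399 - 435*√(M(L(4), -12) + 243) = 399 - 435*√(-⅛ + 243) = 399 - 435*√3886/4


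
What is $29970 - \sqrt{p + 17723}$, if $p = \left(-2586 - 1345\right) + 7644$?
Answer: $29970 - 2 \sqrt{5359} \approx 29824.0$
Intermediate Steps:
$p = 3713$ ($p = -3931 + 7644 = 3713$)
$29970 - \sqrt{p + 17723} = 29970 - \sqrt{3713 + 17723} = 29970 - \sqrt{21436} = 29970 - 2 \sqrt{5359}$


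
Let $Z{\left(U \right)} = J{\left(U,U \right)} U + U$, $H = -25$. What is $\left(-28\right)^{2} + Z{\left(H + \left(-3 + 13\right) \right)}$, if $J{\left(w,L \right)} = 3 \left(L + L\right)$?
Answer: $2119$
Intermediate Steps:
$J{\left(w,L \right)} = 6 L$ ($J{\left(w,L \right)} = 3 \cdot 2 L = 6 L$)
$Z{\left(U \right)} = U + 6 U^{2}$ ($Z{\left(U \right)} = 6 U U + U = 6 U^{2} + U = U + 6 U^{2}$)
$\left(-28\right)^{2} + Z{\left(H + \left(-3 + 13\right) \right)} = \left(-28\right)^{2} + \left(-25 + \left(-3 + 13\right)\right) \left(1 + 6 \left(-25 + \left(-3 + 13\right)\right)\right) = 784 + \left(-25 + 10\right) \left(1 + 6 \left(-25 + 10\right)\right) = 784 - 15 \left(1 + 6 \left(-15\right)\right) = 784 - 15 \left(1 - 90\right) = 784 - -1335 = 784 + 1335 = 2119$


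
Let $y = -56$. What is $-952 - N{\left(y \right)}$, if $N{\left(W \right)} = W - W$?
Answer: $-952$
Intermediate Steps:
$N{\left(W \right)} = 0$
$-952 - N{\left(y \right)} = -952 - 0 = -952 + 0 = -952$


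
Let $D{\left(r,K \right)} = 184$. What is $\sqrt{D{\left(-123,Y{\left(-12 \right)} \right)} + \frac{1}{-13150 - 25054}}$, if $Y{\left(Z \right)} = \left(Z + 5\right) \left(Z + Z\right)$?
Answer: $\frac{\sqrt{67139088785}}{19102} \approx 13.565$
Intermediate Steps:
$Y{\left(Z \right)} = 2 Z \left(5 + Z\right)$ ($Y{\left(Z \right)} = \left(5 + Z\right) 2 Z = 2 Z \left(5 + Z\right)$)
$\sqrt{D{\left(-123,Y{\left(-12 \right)} \right)} + \frac{1}{-13150 - 25054}} = \sqrt{184 + \frac{1}{-13150 - 25054}} = \sqrt{184 + \frac{1}{-38204}} = \sqrt{184 - \frac{1}{38204}} = \sqrt{\frac{7029535}{38204}} = \frac{\sqrt{67139088785}}{19102}$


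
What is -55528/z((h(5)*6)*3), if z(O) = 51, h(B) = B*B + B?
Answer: -55528/51 ≈ -1088.8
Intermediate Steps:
h(B) = B + B² (h(B) = B² + B = B + B²)
-55528/z((h(5)*6)*3) = -55528/51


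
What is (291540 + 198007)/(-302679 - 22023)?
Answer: -489547/324702 ≈ -1.5077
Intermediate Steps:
(291540 + 198007)/(-302679 - 22023) = 489547/(-324702) = 489547*(-1/324702) = -489547/324702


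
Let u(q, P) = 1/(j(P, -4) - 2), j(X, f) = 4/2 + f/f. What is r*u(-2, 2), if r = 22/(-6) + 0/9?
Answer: -11/3 ≈ -3.6667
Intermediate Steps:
j(X, f) = 3 (j(X, f) = 4*(1/2) + 1 = 2 + 1 = 3)
u(q, P) = 1 (u(q, P) = 1/(3 - 2) = 1/1 = 1)
r = -11/3 (r = 22*(-1/6) + 0*(1/9) = -11/3 + 0 = -11/3 ≈ -3.6667)
r*u(-2, 2) = -11/3*1 = -11/3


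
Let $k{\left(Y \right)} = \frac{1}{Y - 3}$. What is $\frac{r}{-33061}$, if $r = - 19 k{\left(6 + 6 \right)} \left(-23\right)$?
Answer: $- \frac{437}{297549} \approx -0.0014687$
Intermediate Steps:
$k{\left(Y \right)} = \frac{1}{-3 + Y}$
$r = \frac{437}{9}$ ($r = - \frac{19}{-3 + \left(6 + 6\right)} \left(-23\right) = - \frac{19}{-3 + 12} \left(-23\right) = - \frac{19}{9} \left(-23\right) = \left(-19\right) \frac{1}{9} \left(-23\right) = \left(- \frac{19}{9}\right) \left(-23\right) = \frac{437}{9} \approx 48.556$)
$\frac{r}{-33061} = \frac{437}{9 \left(-33061\right)} = \frac{437}{9} \left(- \frac{1}{33061}\right) = - \frac{437}{297549}$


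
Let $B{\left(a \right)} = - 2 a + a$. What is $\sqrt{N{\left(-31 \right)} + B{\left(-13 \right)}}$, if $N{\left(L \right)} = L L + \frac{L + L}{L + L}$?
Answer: $5 \sqrt{39} \approx 31.225$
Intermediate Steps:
$B{\left(a \right)} = - a$
$N{\left(L \right)} = 1 + L^{2}$ ($N{\left(L \right)} = L^{2} + \frac{2 L}{2 L} = L^{2} + 2 L \frac{1}{2 L} = L^{2} + 1 = 1 + L^{2}$)
$\sqrt{N{\left(-31 \right)} + B{\left(-13 \right)}} = \sqrt{\left(1 + \left(-31\right)^{2}\right) - -13} = \sqrt{\left(1 + 961\right) + 13} = \sqrt{962 + 13} = \sqrt{975} = 5 \sqrt{39}$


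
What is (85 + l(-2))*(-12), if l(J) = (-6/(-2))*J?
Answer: -948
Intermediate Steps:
l(J) = 3*J (l(J) = (-6*(-1/2))*J = 3*J)
(85 + l(-2))*(-12) = (85 + 3*(-2))*(-12) = (85 - 6)*(-12) = 79*(-12) = -948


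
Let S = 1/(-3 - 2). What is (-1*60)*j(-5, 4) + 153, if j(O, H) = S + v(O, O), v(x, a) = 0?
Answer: 165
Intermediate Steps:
S = -⅕ (S = 1/(-5) = -⅕ ≈ -0.20000)
j(O, H) = -⅕ (j(O, H) = -⅕ + 0 = -⅕)
(-1*60)*j(-5, 4) + 153 = -1*60*(-⅕) + 153 = -60*(-⅕) + 153 = 12 + 153 = 165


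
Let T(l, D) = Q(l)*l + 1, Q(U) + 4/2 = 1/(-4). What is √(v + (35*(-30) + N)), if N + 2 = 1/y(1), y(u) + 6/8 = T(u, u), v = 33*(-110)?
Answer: I*√18730/2 ≈ 68.429*I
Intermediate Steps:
v = -3630
Q(U) = -9/4 (Q(U) = -2 + 1/(-4) = -2 - ¼ = -9/4)
T(l, D) = 1 - 9*l/4 (T(l, D) = -9*l/4 + 1 = 1 - 9*l/4)
y(u) = ¼ - 9*u/4 (y(u) = -¾ + (1 - 9*u/4) = ¼ - 9*u/4)
N = -5/2 (N = -2 + 1/(¼ - 9/4*1) = -2 + 1/(¼ - 9/4) = -2 + 1/(-2) = -2 - ½ = -5/2 ≈ -2.5000)
√(v + (35*(-30) + N)) = √(-3630 + (35*(-30) - 5/2)) = √(-3630 + (-1050 - 5/2)) = √(-3630 - 2105/2) = √(-9365/2) = I*√18730/2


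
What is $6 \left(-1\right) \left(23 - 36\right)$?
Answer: $78$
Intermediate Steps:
$6 \left(-1\right) \left(23 - 36\right) = \left(-6\right) \left(-13\right) = 78$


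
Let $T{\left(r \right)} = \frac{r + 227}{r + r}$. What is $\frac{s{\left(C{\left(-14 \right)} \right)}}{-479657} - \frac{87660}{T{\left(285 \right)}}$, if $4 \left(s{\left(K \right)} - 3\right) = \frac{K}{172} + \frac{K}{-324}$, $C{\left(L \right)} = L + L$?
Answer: $- \frac{10434474842891005}{106921301184} \approx -97590.0$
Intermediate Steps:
$T{\left(r \right)} = \frac{227 + r}{2 r}$
$C{\left(L \right)} = 2 L$
$s{\left(K \right)} = 3 + \frac{19 K}{27864}$ ($s{\left(K \right)} = 3 + \frac{\frac{K}{172} + \frac{K}{-324}}{4} = 3 + \frac{K \frac{1}{172} + K \left(- \frac{1}{324}\right)}{4} = 3 + \frac{\frac{K}{172} - \frac{K}{324}}{4} = 3 + \frac{\frac{19}{6966} K}{4} = 3 + \frac{19 K}{27864}$)
$\frac{s{\left(C{\left(-14 \right)} \right)}}{-479657} - \frac{87660}{T{\left(285 \right)}} = \frac{3 + \frac{19 \cdot 2 \left(-14\right)}{27864}}{-479657} - \frac{87660}{\frac{1}{2} \cdot \frac{1}{285} \left(227 + 285\right)} = \left(3 + \frac{19}{27864} \left(-28\right)\right) \left(- \frac{1}{479657}\right) - \frac{87660}{\frac{1}{2} \cdot \frac{1}{285} \cdot 512} = \left(3 - \frac{133}{6966}\right) \left(- \frac{1}{479657}\right) - \frac{87660}{\frac{256}{285}} = \frac{20765}{6966} \left(- \frac{1}{479657}\right) - \frac{6245775}{64} = - \frac{20765}{3341290662} - \frac{6245775}{64} = - \frac{10434474842891005}{106921301184}$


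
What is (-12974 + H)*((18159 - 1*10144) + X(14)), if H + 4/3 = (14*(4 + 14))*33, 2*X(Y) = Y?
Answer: -37377172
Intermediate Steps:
X(Y) = Y/2
H = 24944/3 (H = -4/3 + (14*(4 + 14))*33 = -4/3 + (14*18)*33 = -4/3 + 252*33 = -4/3 + 8316 = 24944/3 ≈ 8314.7)
(-12974 + H)*((18159 - 1*10144) + X(14)) = (-12974 + 24944/3)*((18159 - 1*10144) + (½)*14) = -13978*((18159 - 10144) + 7)/3 = -13978*(8015 + 7)/3 = -13978/3*8022 = -37377172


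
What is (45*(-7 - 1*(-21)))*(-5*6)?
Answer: -18900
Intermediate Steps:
(45*(-7 - 1*(-21)))*(-5*6) = (45*(-7 + 21))*(-30) = (45*14)*(-30) = 630*(-30) = -18900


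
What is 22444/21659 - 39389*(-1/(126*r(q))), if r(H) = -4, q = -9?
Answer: -120259225/1559448 ≈ -77.117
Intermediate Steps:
22444/21659 - 39389*(-1/(126*r(q))) = 22444/21659 - 39389/((-126*(-4))) = 22444*(1/21659) - 39389/504 = 22444/21659 - 39389*1/504 = 22444/21659 - 5627/72 = -120259225/1559448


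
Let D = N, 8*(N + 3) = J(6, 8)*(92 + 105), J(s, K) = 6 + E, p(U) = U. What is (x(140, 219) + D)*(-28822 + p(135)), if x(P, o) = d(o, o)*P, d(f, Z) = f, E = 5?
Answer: -7097823601/8 ≈ -8.8723e+8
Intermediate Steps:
J(s, K) = 11 (J(s, K) = 6 + 5 = 11)
N = 2143/8 (N = -3 + (11*(92 + 105))/8 = -3 + (11*197)/8 = -3 + (⅛)*2167 = -3 + 2167/8 = 2143/8 ≈ 267.88)
x(P, o) = P*o (x(P, o) = o*P = P*o)
D = 2143/8 ≈ 267.88
(x(140, 219) + D)*(-28822 + p(135)) = (140*219 + 2143/8)*(-28822 + 135) = (30660 + 2143/8)*(-28687) = (247423/8)*(-28687) = -7097823601/8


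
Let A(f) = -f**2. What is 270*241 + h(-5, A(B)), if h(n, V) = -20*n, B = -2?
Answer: 65170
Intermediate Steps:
270*241 + h(-5, A(B)) = 270*241 - 20*(-5) = 65070 + 100 = 65170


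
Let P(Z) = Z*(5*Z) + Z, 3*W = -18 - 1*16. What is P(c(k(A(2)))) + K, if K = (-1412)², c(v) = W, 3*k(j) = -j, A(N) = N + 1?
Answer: 17949374/9 ≈ 1.9944e+6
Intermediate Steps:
W = -34/3 (W = (-18 - 1*16)/3 = (-18 - 16)/3 = (⅓)*(-34) = -34/3 ≈ -11.333)
A(N) = 1 + N
k(j) = -j/3 (k(j) = (-j)/3 = -j/3)
c(v) = -34/3
K = 1993744
P(Z) = Z + 5*Z² (P(Z) = 5*Z² + Z = Z + 5*Z²)
P(c(k(A(2)))) + K = -34*(1 + 5*(-34/3))/3 + 1993744 = -34*(1 - 170/3)/3 + 1993744 = -34/3*(-167/3) + 1993744 = 5678/9 + 1993744 = 17949374/9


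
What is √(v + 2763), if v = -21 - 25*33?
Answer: 3*√213 ≈ 43.784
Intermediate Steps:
v = -846 (v = -21 - 825 = -846)
√(v + 2763) = √(-846 + 2763) = √1917 = 3*√213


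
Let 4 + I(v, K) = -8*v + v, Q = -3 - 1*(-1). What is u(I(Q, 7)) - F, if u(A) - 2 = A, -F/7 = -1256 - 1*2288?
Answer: -24796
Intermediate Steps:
F = 24808 (F = -7*(-1256 - 1*2288) = -7*(-1256 - 2288) = -7*(-3544) = 24808)
Q = -2 (Q = -3 + 1 = -2)
I(v, K) = -4 - 7*v (I(v, K) = -4 + (-8*v + v) = -4 - 7*v)
u(A) = 2 + A
u(I(Q, 7)) - F = (2 + (-4 - 7*(-2))) - 1*24808 = (2 + (-4 + 14)) - 24808 = (2 + 10) - 24808 = 12 - 24808 = -24796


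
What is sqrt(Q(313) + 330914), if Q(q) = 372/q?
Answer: sqrt(32419430102)/313 ≈ 575.25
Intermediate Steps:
sqrt(Q(313) + 330914) = sqrt(372/313 + 330914) = sqrt(103576454/313) = sqrt(32419430102)/313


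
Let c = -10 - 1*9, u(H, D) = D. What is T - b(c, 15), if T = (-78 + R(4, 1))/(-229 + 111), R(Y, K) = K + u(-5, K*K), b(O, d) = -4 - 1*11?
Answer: 923/59 ≈ 15.644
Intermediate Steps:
c = -19 (c = -10 - 9 = -19)
b(O, d) = -15 (b(O, d) = -4 - 11 = -15)
R(Y, K) = K + K² (R(Y, K) = K + K*K = K + K²)
T = 38/59 (T = (-78 + 1*(1 + 1))/(-229 + 111) = (-78 + 1*2)/(-118) = (-78 + 2)*(-1/118) = -76*(-1/118) = 38/59 ≈ 0.64407)
T - b(c, 15) = 38/59 - 1*(-15) = 38/59 + 15 = 923/59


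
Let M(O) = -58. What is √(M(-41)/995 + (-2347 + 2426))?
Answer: 7*√1594985/995 ≈ 8.8849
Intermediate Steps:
√(M(-41)/995 + (-2347 + 2426)) = √(-58/995 + (-2347 + 2426)) = √(-58*1/995 + 79) = √(-58/995 + 79) = √(78547/995) = 7*√1594985/995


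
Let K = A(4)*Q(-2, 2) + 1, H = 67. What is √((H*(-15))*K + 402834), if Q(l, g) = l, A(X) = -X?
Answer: √393789 ≈ 627.53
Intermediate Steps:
K = 9 (K = -1*4*(-2) + 1 = -4*(-2) + 1 = 8 + 1 = 9)
√((H*(-15))*K + 402834) = √((67*(-15))*9 + 402834) = √(-1005*9 + 402834) = √(-9045 + 402834) = √393789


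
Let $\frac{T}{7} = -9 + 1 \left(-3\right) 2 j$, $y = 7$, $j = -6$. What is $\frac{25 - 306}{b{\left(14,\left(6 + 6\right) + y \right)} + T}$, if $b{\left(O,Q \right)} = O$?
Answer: $- \frac{281}{203} \approx -1.3842$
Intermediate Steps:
$T = 189$ ($T = 7 \left(-9 + 1 \left(-3\right) 2 \left(-6\right)\right) = 7 \left(-9 + \left(-3\right) 2 \left(-6\right)\right) = 7 \left(-9 - -36\right) = 7 \left(-9 + 36\right) = 7 \cdot 27 = 189$)
$\frac{25 - 306}{b{\left(14,\left(6 + 6\right) + y \right)} + T} = \frac{25 - 306}{14 + 189} = - \frac{281}{203}$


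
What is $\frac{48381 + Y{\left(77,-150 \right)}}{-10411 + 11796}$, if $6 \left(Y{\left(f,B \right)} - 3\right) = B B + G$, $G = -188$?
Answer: $\frac{156308}{4155} \approx 37.619$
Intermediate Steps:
$Y{\left(f,B \right)} = - \frac{85}{3} + \frac{B^{2}}{6}$ ($Y{\left(f,B \right)} = 3 + \frac{B B - 188}{6} = 3 + \frac{B^{2} - 188}{6} = 3 + \frac{-188 + B^{2}}{6} = 3 + \left(- \frac{94}{3} + \frac{B^{2}}{6}\right) = - \frac{85}{3} + \frac{B^{2}}{6}$)
$\frac{48381 + Y{\left(77,-150 \right)}}{-10411 + 11796} = \frac{48381 - \left(\frac{85}{3} - \frac{\left(-150\right)^{2}}{6}\right)}{-10411 + 11796} = \frac{48381 + \left(- \frac{85}{3} + \frac{1}{6} \cdot 22500\right)}{1385} = \left(48381 + \left(- \frac{85}{3} + 3750\right)\right) \frac{1}{1385} = \left(48381 + \frac{11165}{3}\right) \frac{1}{1385} = \frac{156308}{3} \cdot \frac{1}{1385} = \frac{156308}{4155}$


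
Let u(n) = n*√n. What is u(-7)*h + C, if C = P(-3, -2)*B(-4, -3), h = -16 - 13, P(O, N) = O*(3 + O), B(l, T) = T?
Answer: 203*I*√7 ≈ 537.09*I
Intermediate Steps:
u(n) = n^(3/2)
h = -29
C = 0 (C = -3*(3 - 3)*(-3) = -3*0*(-3) = 0*(-3) = 0)
u(-7)*h + C = (-7)^(3/2)*(-29) + 0 = -7*I*√7*(-29) + 0 = 203*I*√7 + 0 = 203*I*√7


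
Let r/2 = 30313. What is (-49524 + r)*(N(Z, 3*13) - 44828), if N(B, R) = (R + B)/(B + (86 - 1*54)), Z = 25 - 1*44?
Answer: -497663376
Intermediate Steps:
Z = -19 (Z = 25 - 44 = -19)
r = 60626 (r = 2*30313 = 60626)
N(B, R) = (B + R)/(32 + B) (N(B, R) = (B + R)/(B + (86 - 54)) = (B + R)/(B + 32) = (B + R)/(32 + B))
(-49524 + r)*(N(Z, 3*13) - 44828) = (-49524 + 60626)*((-19 + 3*13)/(32 - 19) - 44828) = 11102*((-19 + 39)/13 - 44828) = 11102*((1/13)*20 - 44828) = 11102*(20/13 - 44828) = 11102*(-582744/13) = -497663376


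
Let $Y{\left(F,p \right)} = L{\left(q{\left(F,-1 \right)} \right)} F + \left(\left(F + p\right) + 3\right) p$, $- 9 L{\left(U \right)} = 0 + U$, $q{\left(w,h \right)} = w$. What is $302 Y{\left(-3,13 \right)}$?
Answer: $50736$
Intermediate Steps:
$L{\left(U \right)} = - \frac{U}{9}$ ($L{\left(U \right)} = - \frac{0 + U}{9} = - \frac{U}{9}$)
$Y{\left(F,p \right)} = - \frac{F^{2}}{9} + p \left(3 + F + p\right)$ ($Y{\left(F,p \right)} = - \frac{F}{9} F + \left(\left(F + p\right) + 3\right) p = - \frac{F^{2}}{9} + \left(3 + F + p\right) p = - \frac{F^{2}}{9} + p \left(3 + F + p\right)$)
$302 Y{\left(-3,13 \right)} = 302 \left(13^{2} + 3 \cdot 13 - \frac{\left(-3\right)^{2}}{9} - 39\right) = 302 \left(169 + 39 - 1 - 39\right) = 302 \cdot 168 = 50736$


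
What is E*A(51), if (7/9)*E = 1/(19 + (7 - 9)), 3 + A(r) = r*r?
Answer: 23382/119 ≈ 196.49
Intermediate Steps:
A(r) = -3 + r² (A(r) = -3 + r*r = -3 + r²)
E = 9/119 (E = 9/(7*(19 + (7 - 9))) = 9/(7*(19 - 2)) = (9/7)/17 = (9/7)*(1/17) = 9/119 ≈ 0.075630)
E*A(51) = 9*(-3 + 51²)/119 = 9*(-3 + 2601)/119 = (9/119)*2598 = 23382/119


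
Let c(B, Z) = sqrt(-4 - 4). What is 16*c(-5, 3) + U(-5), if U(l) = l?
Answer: -5 + 32*I*sqrt(2) ≈ -5.0 + 45.255*I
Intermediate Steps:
c(B, Z) = 2*I*sqrt(2) (c(B, Z) = sqrt(-8) = 2*I*sqrt(2))
16*c(-5, 3) + U(-5) = 16*(2*I*sqrt(2)) - 5 = 32*I*sqrt(2) - 5 = -5 + 32*I*sqrt(2)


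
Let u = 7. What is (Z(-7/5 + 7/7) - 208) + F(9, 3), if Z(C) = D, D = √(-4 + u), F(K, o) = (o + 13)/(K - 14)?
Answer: -1056/5 + √3 ≈ -209.47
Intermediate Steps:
F(K, o) = (13 + o)/(-14 + K)
D = √3 (D = √(-4 + 7) = √3 ≈ 1.7320)
Z(C) = √3
(Z(-7/5 + 7/7) - 208) + F(9, 3) = (√3 - 208) + (13 + 3)/(-14 + 9) = (-208 + √3) + 16/(-5) = (-208 + √3) - ⅕*16 = (-208 + √3) - 16/5 = -1056/5 + √3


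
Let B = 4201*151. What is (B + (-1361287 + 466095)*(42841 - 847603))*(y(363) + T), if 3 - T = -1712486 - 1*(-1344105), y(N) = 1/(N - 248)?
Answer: 6103973529827948691/23 ≈ 2.6539e+17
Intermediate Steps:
y(N) = 1/(-248 + N)
T = 368384 (T = 3 - (-1712486 - 1*(-1344105)) = 3 - (-1712486 + 1344105) = 3 - 1*(-368381) = 3 + 368381 = 368384)
B = 634351
(B + (-1361287 + 466095)*(42841 - 847603))*(y(363) + T) = (634351 + (-1361287 + 466095)*(42841 - 847603))*(1/(-248 + 363) + 368384) = (634351 - 895192*(-804762))*(1/115 + 368384) = (634351 + 720416504304)*(1/115 + 368384) = 720417138655*(42364161/115) = 6103973529827948691/23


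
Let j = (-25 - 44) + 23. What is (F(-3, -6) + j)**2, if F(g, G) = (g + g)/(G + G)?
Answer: 8281/4 ≈ 2070.3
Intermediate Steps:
F(g, G) = g/G (F(g, G) = (2*g)/((2*G)) = (2*g)*(1/(2*G)) = g/G)
j = -46 (j = -69 + 23 = -46)
(F(-3, -6) + j)**2 = (-3/(-6) - 46)**2 = (-3*(-1/6) - 46)**2 = (1/2 - 46)**2 = (-91/2)**2 = 8281/4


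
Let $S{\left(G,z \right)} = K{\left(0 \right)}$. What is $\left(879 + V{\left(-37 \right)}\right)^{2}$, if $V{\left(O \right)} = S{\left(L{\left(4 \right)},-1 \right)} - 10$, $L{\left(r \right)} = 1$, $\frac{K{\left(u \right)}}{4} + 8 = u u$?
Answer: $700569$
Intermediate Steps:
$K{\left(u \right)} = -32 + 4 u^{2}$ ($K{\left(u \right)} = -32 + 4 u u = -32 + 4 u^{2}$)
$S{\left(G,z \right)} = -32$ ($S{\left(G,z \right)} = -32 + 4 \cdot 0^{2} = -32 + 4 \cdot 0 = -32 + 0 = -32$)
$V{\left(O \right)} = -42$ ($V{\left(O \right)} = -32 - 10 = -42$)
$\left(879 + V{\left(-37 \right)}\right)^{2} = \left(879 - 42\right)^{2} = 837^{2} = 700569$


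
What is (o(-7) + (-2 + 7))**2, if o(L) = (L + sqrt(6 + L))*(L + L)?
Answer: 10413 - 2884*I ≈ 10413.0 - 2884.0*I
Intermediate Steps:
o(L) = 2*L*(L + sqrt(6 + L)) (o(L) = (L + sqrt(6 + L))*(2*L) = 2*L*(L + sqrt(6 + L)))
(o(-7) + (-2 + 7))**2 = (2*(-7)*(-7 + sqrt(6 - 7)) + (-2 + 7))**2 = (2*(-7)*(-7 + sqrt(-1)) + 5)**2 = (2*(-7)*(-7 + I) + 5)**2 = ((98 - 14*I) + 5)**2 = (103 - 14*I)**2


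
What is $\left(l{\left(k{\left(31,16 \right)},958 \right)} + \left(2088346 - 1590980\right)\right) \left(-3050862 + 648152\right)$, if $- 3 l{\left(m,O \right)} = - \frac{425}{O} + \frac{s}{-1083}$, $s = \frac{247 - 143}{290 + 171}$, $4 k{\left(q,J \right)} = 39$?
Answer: $- \frac{857361008909624673145}{717440931} \approx -1.195 \cdot 10^{12}$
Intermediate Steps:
$k{\left(q,J \right)} = \frac{39}{4}$ ($k{\left(q,J \right)} = \frac{1}{4} \cdot 39 = \frac{39}{4}$)
$s = \frac{104}{461} \approx 0.2256$
$l{\left(m,O \right)} = \frac{104}{1497789} + \frac{425}{3 O}$ ($l{\left(m,O \right)} = - \frac{- \frac{425}{O} + \frac{104}{461 \left(-1083\right)}}{3} = - \frac{- \frac{425}{O} + \frac{104}{461} \left(- \frac{1}{1083}\right)}{3} = - \frac{- \frac{425}{O} - \frac{104}{499263}}{3} = - \frac{- \frac{104}{499263} - \frac{425}{O}}{3} = \frac{104}{1497789} + \frac{425}{3 O}$)
$\left(l{\left(k{\left(31,16 \right)},958 \right)} + \left(2088346 - 1590980\right)\right) \left(-3050862 + 648152\right) = \left(\frac{212186775 + 104 \cdot 958}{1497789 \cdot 958} + \left(2088346 - 1590980\right)\right) \left(-3050862 + 648152\right) = \left(\frac{1}{1497789} \cdot \frac{1}{958} \left(212186775 + 99632\right) + \left(2088346 - 1590980\right)\right) \left(-2402710\right) = \left(\frac{1}{1497789} \cdot \frac{1}{958} \cdot 212286407 + 497366\right) \left(-2402710\right) = \left(\frac{212286407}{1434881862} + 497366\right) \left(-2402710\right) = \frac{713661664461899}{1434881862} \left(-2402710\right) = - \frac{857361008909624673145}{717440931}$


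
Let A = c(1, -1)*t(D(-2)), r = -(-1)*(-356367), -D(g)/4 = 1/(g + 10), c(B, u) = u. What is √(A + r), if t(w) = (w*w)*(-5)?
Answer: I*√1425463/2 ≈ 596.96*I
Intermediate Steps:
D(g) = -4/(10 + g) (D(g) = -4/(g + 10) = -4/(10 + g))
t(w) = -5*w² (t(w) = w²*(-5) = -5*w²)
r = -356367 (r = -1*356367 = -356367)
A = 5/4 (A = -(-5)*(-4/(10 - 2))² = -(-5)*(-4/8)² = -(-5)*(-4*⅛)² = -(-5)*(-½)² = -(-5)/4 = -1*(-5/4) = 5/4 ≈ 1.2500)
√(A + r) = √(5/4 - 356367) = √(-1425463/4) = I*√1425463/2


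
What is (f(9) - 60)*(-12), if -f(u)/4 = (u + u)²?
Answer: 16272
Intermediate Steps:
f(u) = -16*u² (f(u) = -4*(u + u)² = -4*4*u² = -16*u²)
(f(9) - 60)*(-12) = (-16*9² - 60)*(-12) = (-16*81 - 60)*(-12) = (-1296 - 60)*(-12) = -1356*(-12) = 16272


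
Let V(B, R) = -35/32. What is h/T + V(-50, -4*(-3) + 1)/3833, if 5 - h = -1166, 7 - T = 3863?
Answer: -8985321/29560096 ≈ -0.30397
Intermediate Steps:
T = -3856 (T = 7 - 1*3863 = 7 - 3863 = -3856)
h = 1171 (h = 5 - 1*(-1166) = 5 + 1166 = 1171)
V(B, R) = -35/32 (V(B, R) = -35*1/32 = -35/32)
h/T + V(-50, -4*(-3) + 1)/3833 = 1171/(-3856) - 35/32/3833 = 1171*(-1/3856) - 35/32*1/3833 = -1171/3856 - 35/122656 = -8985321/29560096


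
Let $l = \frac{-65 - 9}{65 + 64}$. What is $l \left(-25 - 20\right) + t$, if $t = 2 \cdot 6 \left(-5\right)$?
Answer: $- \frac{1470}{43} \approx -34.186$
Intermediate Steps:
$l = - \frac{74}{129} \approx -0.57364$
$t = -60$ ($t = 12 \left(-5\right) = -60$)
$l \left(-25 - 20\right) + t = - \frac{74 \left(-25 - 20\right)}{129} - 60 = \left(- \frac{74}{129}\right) \left(-45\right) - 60 = \frac{1110}{43} - 60 = - \frac{1470}{43}$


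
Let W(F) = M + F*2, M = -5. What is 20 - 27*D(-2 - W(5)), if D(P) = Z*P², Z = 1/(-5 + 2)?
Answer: 461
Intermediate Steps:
Z = -⅓ (Z = 1/(-3) = -⅓ ≈ -0.33333)
W(F) = -5 + 2*F (W(F) = -5 + F*2 = -5 + 2*F)
D(P) = -P²/3
20 - 27*D(-2 - W(5)) = 20 - (-9)*(-2 - (-5 + 2*5))² = 20 - (-9)*(-2 - (-5 + 10))² = 20 - (-9)*(-2 - 1*5)² = 20 - (-9)*(-2 - 5)² = 20 - (-9)*(-7)² = 20 - (-9)*49 = 20 - 27*(-49/3) = 20 + 441 = 461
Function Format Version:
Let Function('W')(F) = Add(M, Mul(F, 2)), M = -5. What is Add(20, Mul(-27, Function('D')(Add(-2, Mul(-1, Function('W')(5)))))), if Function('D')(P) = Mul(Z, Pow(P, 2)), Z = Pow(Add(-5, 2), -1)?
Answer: 461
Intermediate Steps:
Z = Rational(-1, 3) (Z = Pow(-3, -1) = Rational(-1, 3) ≈ -0.33333)
Function('W')(F) = Add(-5, Mul(2, F)) (Function('W')(F) = Add(-5, Mul(F, 2)) = Add(-5, Mul(2, F)))
Function('D')(P) = Mul(Rational(-1, 3), Pow(P, 2))
Add(20, Mul(-27, Function('D')(Add(-2, Mul(-1, Function('W')(5)))))) = Add(20, Mul(-27, Mul(Rational(-1, 3), Pow(Add(-2, Mul(-1, Add(-5, Mul(2, 5)))), 2)))) = Add(20, Mul(-27, Mul(Rational(-1, 3), Pow(Add(-2, Mul(-1, Add(-5, 10))), 2)))) = Add(20, Mul(-27, Mul(Rational(-1, 3), Pow(Add(-2, Mul(-1, 5)), 2)))) = Add(20, Mul(-27, Mul(Rational(-1, 3), Pow(Add(-2, -5), 2)))) = Add(20, Mul(-27, Mul(Rational(-1, 3), Pow(-7, 2)))) = Add(20, Mul(-27, Mul(Rational(-1, 3), 49))) = Add(20, Mul(-27, Rational(-49, 3))) = Add(20, 441) = 461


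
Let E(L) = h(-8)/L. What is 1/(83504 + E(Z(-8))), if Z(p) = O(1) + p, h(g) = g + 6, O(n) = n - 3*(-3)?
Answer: 1/83503 ≈ 1.1976e-5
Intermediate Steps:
O(n) = 9 + n (O(n) = n + 9 = 9 + n)
h(g) = 6 + g
Z(p) = 10 + p (Z(p) = (9 + 1) + p = 10 + p)
E(L) = -2/L (E(L) = (6 - 8)/L = -2/L)
1/(83504 + E(Z(-8))) = 1/(83504 - 2/(10 - 8)) = 1/(83504 - 2/2) = 1/(83504 - 2*1/2) = 1/(83504 - 1) = 1/83503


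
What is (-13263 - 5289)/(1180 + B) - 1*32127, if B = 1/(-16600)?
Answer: -209870535691/6529333 ≈ -32143.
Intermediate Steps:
B = -1/16600 ≈ -6.0241e-5
(-13263 - 5289)/(1180 + B) - 1*32127 = (-13263 - 5289)/(1180 - 1/16600) - 1*32127 = -18552/19587999/16600 - 32127 = -18552*16600/19587999 - 32127 = -102654400/6529333 - 32127 = -209870535691/6529333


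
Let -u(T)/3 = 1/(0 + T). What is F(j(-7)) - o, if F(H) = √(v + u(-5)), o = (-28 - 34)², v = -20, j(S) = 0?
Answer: -3844 + I*√485/5 ≈ -3844.0 + 4.4045*I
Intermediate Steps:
u(T) = -3/T (u(T) = -3/(0 + T) = -3/T)
o = 3844 (o = (-62)² = 3844)
F(H) = I*√485/5 (F(H) = √(-20 - 3/(-5)) = √(-20 - 3*(-⅕)) = √(-20 + ⅗) = √(-97/5) = I*√485/5)
F(j(-7)) - o = I*√485/5 - 1*3844 = I*√485/5 - 3844 = -3844 + I*√485/5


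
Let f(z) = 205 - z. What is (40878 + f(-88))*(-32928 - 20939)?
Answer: -2217758257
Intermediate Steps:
(40878 + f(-88))*(-32928 - 20939) = (40878 + (205 - 1*(-88)))*(-32928 - 20939) = (40878 + (205 + 88))*(-53867) = (40878 + 293)*(-53867) = 41171*(-53867) = -2217758257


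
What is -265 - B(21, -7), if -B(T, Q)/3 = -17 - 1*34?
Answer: -418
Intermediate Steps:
B(T, Q) = 153 (B(T, Q) = -3*(-17 - 1*34) = -3*(-17 - 34) = -3*(-51) = 153)
-265 - B(21, -7) = -265 - 1*153 = -265 - 153 = -418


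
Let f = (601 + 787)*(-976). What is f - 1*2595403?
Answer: -3950091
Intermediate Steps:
f = -1354688 (f = 1388*(-976) = -1354688)
f - 1*2595403 = -1354688 - 1*2595403 = -1354688 - 2595403 = -3950091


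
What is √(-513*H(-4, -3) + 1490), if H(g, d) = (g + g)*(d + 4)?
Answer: √5594 ≈ 74.793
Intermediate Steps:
H(g, d) = 2*g*(4 + d) (H(g, d) = (2*g)*(4 + d) = 2*g*(4 + d))
√(-513*H(-4, -3) + 1490) = √(-1026*(-4)*(4 - 3) + 1490) = √(-1026*(-4) + 1490) = √(-513*(-8) + 1490) = √(4104 + 1490) = √5594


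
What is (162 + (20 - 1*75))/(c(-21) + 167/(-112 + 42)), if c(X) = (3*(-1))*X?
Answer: 7490/4243 ≈ 1.7653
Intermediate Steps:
c(X) = -3*X
(162 + (20 - 1*75))/(c(-21) + 167/(-112 + 42)) = (162 + (20 - 1*75))/(-3*(-21) + 167/(-112 + 42)) = (162 + (20 - 75))/(63 + 167/(-70)) = (162 - 55)/(63 + 167*(-1/70)) = 107/(63 - 167/70) = 107/(4243/70) = 107*(70/4243) = 7490/4243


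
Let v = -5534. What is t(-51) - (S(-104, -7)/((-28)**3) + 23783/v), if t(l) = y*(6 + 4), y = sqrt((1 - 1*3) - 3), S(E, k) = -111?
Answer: 260735071/60741184 + 10*I*sqrt(5) ≈ 4.2926 + 22.361*I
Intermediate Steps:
y = I*sqrt(5) (y = sqrt((1 - 3) - 3) = sqrt(-2 - 3) = sqrt(-5) = I*sqrt(5) ≈ 2.2361*I)
t(l) = 10*I*sqrt(5) (t(l) = (I*sqrt(5))*(6 + 4) = (I*sqrt(5))*10 = 10*I*sqrt(5))
t(-51) - (S(-104, -7)/((-28)**3) + 23783/v) = 10*I*sqrt(5) - (-111/((-28)**3) + 23783/(-5534)) = 10*I*sqrt(5) - (-111/(-21952) + 23783*(-1/5534)) = 10*I*sqrt(5) - (-111*(-1/21952) - 23783/5534) = 10*I*sqrt(5) - (111/21952 - 23783/5534) = 10*I*sqrt(5) - 1*(-260735071/60741184) = 10*I*sqrt(5) + 260735071/60741184 = 260735071/60741184 + 10*I*sqrt(5)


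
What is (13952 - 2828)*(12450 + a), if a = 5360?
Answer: 198118440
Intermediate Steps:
(13952 - 2828)*(12450 + a) = (13952 - 2828)*(12450 + 5360) = 11124*17810 = 198118440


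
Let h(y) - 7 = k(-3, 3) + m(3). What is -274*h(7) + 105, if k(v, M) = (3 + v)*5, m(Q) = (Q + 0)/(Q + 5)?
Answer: -7663/4 ≈ -1915.8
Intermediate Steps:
m(Q) = Q/(5 + Q)
k(v, M) = 15 + 5*v
h(y) = 59/8 (h(y) = 7 + ((15 + 5*(-3)) + 3/(5 + 3)) = 7 + ((15 - 15) + 3/8) = 7 + (0 + 3*(⅛)) = 7 + (0 + 3/8) = 7 + 3/8 = 59/8)
-274*h(7) + 105 = -274*59/8 + 105 = -8083/4 + 105 = -7663/4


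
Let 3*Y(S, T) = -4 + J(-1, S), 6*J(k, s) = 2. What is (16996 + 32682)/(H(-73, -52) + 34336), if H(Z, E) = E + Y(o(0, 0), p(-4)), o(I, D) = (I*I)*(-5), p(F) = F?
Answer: 447102/308545 ≈ 1.4491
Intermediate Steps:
J(k, s) = 1/3 (J(k, s) = (1/6)*2 = 1/3)
o(I, D) = -5*I**2 (o(I, D) = I**2*(-5) = -5*I**2)
Y(S, T) = -11/9 (Y(S, T) = (-4 + 1/3)/3 = (1/3)*(-11/3) = -11/9)
H(Z, E) = -11/9 + E (H(Z, E) = E - 11/9 = -11/9 + E)
(16996 + 32682)/(H(-73, -52) + 34336) = (16996 + 32682)/((-11/9 - 52) + 34336) = 49678/(-479/9 + 34336) = 49678/(308545/9) = 49678*(9/308545) = 447102/308545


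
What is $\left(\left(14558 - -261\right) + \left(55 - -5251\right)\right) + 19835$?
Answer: $39960$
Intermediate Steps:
$\left(\left(14558 - -261\right) + \left(55 - -5251\right)\right) + 19835 = \left(\left(14558 + 261\right) + \left(55 + 5251\right)\right) + 19835 = \left(14819 + 5306\right) + 19835 = 20125 + 19835 = 39960$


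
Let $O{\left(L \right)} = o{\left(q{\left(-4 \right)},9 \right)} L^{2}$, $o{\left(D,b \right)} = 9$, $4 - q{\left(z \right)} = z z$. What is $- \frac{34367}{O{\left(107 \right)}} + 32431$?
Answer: $\frac{3341688304}{103041} \approx 32431.0$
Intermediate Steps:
$q{\left(z \right)} = 4 - z^{2}$ ($q{\left(z \right)} = 4 - z z = 4 - z^{2}$)
$O{\left(L \right)} = 9 L^{2}$
$- \frac{34367}{O{\left(107 \right)}} + 32431 = - \frac{34367}{9 \cdot 107^{2}} + 32431 = - \frac{34367}{9 \cdot 11449} + 32431 = - \frac{34367}{103041} + 32431 = \frac{3341688304}{103041}$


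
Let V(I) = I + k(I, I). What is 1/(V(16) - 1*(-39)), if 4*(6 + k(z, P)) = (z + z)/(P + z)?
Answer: 4/197 ≈ 0.020305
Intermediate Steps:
k(z, P) = -6 + z/(2*(P + z)) (k(z, P) = -6 + ((z + z)/(P + z))/4 = -6 + ((2*z)/(P + z))/4 = -6 + (2*z/(P + z))/4 = -6 + z/(2*(P + z)))
V(I) = -23/4 + I (V(I) = I + (-6*I - 11*I/2)/(I + I) = I + (-23*I/2)/((2*I)) = I + (1/(2*I))*(-23*I/2) = I - 23/4 = -23/4 + I)
1/(V(16) - 1*(-39)) = 1/((-23/4 + 16) - 1*(-39)) = 1/(41/4 + 39) = 1/(197/4) = 4/197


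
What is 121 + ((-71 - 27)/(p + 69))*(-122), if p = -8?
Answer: 317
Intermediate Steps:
121 + ((-71 - 27)/(p + 69))*(-122) = 121 + ((-71 - 27)/(-8 + 69))*(-122) = 121 - 98/61*(-122) = 121 + 196 = 317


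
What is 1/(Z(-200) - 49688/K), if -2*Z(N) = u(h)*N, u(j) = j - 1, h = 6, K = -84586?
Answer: 42293/21171344 ≈ 0.0019977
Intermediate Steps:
u(j) = -1 + j
Z(N) = -5*N/2 (Z(N) = -(-1 + 6)*N/2 = -5*N/2)
1/(Z(-200) - 49688/K) = 1/(-5/2*(-200) - 49688/(-84586)) = 1/(500 - 49688*(-1/84586)) = 1/(500 + 24844/42293) = 1/(21171344/42293) = 42293/21171344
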